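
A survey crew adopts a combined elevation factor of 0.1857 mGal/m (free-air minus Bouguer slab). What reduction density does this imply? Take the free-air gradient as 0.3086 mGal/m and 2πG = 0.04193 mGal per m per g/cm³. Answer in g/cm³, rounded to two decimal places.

2.93

0.1857 = 0.3086 − 0.04193 × ρ
ρ = (0.3086 − 0.1857) / 0.04193 = 2.93 g/cm³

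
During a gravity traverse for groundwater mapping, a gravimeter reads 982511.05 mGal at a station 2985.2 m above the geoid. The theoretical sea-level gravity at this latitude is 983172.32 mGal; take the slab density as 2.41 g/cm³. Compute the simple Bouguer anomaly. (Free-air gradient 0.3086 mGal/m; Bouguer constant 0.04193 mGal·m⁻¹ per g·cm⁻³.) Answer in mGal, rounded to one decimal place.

-41.7

Free-air correction = 0.3086 × 2985.2 = 921.23 mGal
Free-air anomaly = 982511.05 − 983172.32 + (921.23) = 259.96 mGal
Bouguer slab correction = 0.04193 × 2.41 × 2985.2 = 301.66 mGal
Simple Bouguer anomaly = 259.96 − (301.66) = -41.70 mGal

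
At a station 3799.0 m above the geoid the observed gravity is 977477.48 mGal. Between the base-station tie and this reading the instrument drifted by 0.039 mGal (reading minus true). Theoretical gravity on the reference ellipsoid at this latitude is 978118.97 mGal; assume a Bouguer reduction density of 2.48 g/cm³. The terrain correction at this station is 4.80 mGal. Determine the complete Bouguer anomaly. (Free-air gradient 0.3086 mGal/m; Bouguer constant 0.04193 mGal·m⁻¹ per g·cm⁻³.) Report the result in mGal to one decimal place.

140.6

Drift-corrected reading = 977477.48 − (0.039) = 977477.441 mGal
Free-air correction = 0.3086 × 3799.0 = 1172.37 mGal
Free-air anomaly = 977477.441 − 978118.97 + (1172.37) = 530.841 mGal
Bouguer slab correction = 0.04193 × 2.48 × 3799.0 = 395.04 mGal
Simple Bouguer anomaly = 530.841 − (395.04) = 135.801 mGal
Complete Bouguer anomaly = 135.801 + 4.80 = 140.601 mGal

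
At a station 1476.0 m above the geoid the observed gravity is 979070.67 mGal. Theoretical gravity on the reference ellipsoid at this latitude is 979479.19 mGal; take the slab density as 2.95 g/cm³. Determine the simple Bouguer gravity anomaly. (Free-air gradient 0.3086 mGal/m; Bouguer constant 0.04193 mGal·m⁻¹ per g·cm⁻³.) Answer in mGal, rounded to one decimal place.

-135.6

Free-air correction = 0.3086 × 1476.0 = 455.49 mGal
Free-air anomaly = 979070.67 − 979479.19 + (455.49) = 46.97 mGal
Bouguer slab correction = 0.04193 × 2.95 × 1476.0 = 182.57 mGal
Simple Bouguer anomaly = 46.97 − (182.57) = -135.60 mGal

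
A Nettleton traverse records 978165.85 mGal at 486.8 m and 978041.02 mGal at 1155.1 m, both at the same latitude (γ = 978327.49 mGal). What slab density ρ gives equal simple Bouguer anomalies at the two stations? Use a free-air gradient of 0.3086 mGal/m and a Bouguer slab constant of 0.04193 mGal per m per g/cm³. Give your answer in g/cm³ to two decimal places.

Δg_obs = 978041.02 − 978165.85 = -124.83 mGal over Δh = 1155.1 − 486.8 = 668.3 m
Equal Bouguer anomalies ⇒ Δg_obs + (0.3086 − 0.04193ρ)·Δh = 0
0.3086 − 0.04193ρ = −Δg_obs/Δh = 0.18679
ρ = (0.3086 − 0.18679) / 0.04193 = 2.91 g/cm³

2.91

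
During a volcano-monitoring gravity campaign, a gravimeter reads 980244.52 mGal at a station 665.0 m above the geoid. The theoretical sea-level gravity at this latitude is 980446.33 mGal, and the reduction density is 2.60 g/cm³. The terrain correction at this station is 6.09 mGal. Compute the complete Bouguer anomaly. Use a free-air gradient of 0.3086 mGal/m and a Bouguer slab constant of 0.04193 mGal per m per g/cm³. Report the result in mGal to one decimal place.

-63.0

Free-air correction = 0.3086 × 665.0 = 205.22 mGal
Free-air anomaly = 980244.52 − 980446.33 + (205.22) = 3.41 mGal
Bouguer slab correction = 0.04193 × 2.60 × 665.0 = 72.50 mGal
Simple Bouguer anomaly = 3.41 − (72.50) = -69.09 mGal
Complete Bouguer anomaly = -69.09 + 6.09 = -63.00 mGal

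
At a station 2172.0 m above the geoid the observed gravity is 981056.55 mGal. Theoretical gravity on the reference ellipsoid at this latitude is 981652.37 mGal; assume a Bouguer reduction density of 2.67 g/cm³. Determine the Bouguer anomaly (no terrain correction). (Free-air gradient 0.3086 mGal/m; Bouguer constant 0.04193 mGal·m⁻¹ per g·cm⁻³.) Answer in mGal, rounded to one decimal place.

Free-air correction = 0.3086 × 2172.0 = 670.28 mGal
Free-air anomaly = 981056.55 − 981652.37 + (670.28) = 74.46 mGal
Bouguer slab correction = 0.04193 × 2.67 × 2172.0 = 243.16 mGal
Simple Bouguer anomaly = 74.46 − (243.16) = -168.70 mGal

-168.7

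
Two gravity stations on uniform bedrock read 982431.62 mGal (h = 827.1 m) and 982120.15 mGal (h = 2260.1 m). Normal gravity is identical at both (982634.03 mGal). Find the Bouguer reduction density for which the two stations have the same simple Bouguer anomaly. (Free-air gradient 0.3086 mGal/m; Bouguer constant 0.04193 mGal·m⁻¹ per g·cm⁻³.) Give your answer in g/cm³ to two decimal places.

2.18

Δg_obs = 982120.15 − 982431.62 = -311.47 mGal over Δh = 2260.1 − 827.1 = 1433.0 m
Equal Bouguer anomalies ⇒ Δg_obs + (0.3086 − 0.04193ρ)·Δh = 0
0.3086 − 0.04193ρ = −Δg_obs/Δh = 0.21736
ρ = (0.3086 − 0.21736) / 0.04193 = 2.18 g/cm³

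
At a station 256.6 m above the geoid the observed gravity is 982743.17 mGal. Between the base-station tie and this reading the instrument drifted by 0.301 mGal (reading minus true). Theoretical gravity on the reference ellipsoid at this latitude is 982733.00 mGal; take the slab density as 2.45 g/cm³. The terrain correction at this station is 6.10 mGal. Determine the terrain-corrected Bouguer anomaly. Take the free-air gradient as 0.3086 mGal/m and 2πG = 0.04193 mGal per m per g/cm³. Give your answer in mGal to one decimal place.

Drift-corrected reading = 982743.17 − (0.301) = 982742.869 mGal
Free-air correction = 0.3086 × 256.6 = 79.19 mGal
Free-air anomaly = 982742.869 − 982733.00 + (79.19) = 89.059 mGal
Bouguer slab correction = 0.04193 × 2.45 × 256.6 = 26.36 mGal
Simple Bouguer anomaly = 89.059 − (26.36) = 62.699 mGal
Complete Bouguer anomaly = 62.699 + 6.10 = 68.799 mGal

68.8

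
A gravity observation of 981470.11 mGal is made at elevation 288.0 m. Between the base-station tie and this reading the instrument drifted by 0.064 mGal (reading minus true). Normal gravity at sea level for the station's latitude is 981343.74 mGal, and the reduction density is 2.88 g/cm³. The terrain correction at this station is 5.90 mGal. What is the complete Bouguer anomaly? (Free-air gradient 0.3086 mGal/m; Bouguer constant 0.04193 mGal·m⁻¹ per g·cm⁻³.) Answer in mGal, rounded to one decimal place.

Drift-corrected reading = 981470.11 − (0.064) = 981470.046 mGal
Free-air correction = 0.3086 × 288.0 = 88.88 mGal
Free-air anomaly = 981470.046 − 981343.74 + (88.88) = 215.186 mGal
Bouguer slab correction = 0.04193 × 2.88 × 288.0 = 34.78 mGal
Simple Bouguer anomaly = 215.186 − (34.78) = 180.406 mGal
Complete Bouguer anomaly = 180.406 + 5.90 = 186.306 mGal

186.3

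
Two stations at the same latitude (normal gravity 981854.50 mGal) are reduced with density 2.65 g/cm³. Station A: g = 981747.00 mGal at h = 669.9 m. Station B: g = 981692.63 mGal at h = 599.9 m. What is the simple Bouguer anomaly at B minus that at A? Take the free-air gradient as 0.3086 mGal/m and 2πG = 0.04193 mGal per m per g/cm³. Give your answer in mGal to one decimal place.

-68.2

Δg_SB(A) = 981747.00 − 981854.50 + 0.3086×669.9 − 0.04193×2.65×669.9 = 24.80 mGal
Δg_SB(B) = 981692.63 − 981854.50 + 0.3086×599.9 − 0.04193×2.65×599.9 = -43.40 mGal
Difference = -43.40 − (24.80) = -68.20 mGal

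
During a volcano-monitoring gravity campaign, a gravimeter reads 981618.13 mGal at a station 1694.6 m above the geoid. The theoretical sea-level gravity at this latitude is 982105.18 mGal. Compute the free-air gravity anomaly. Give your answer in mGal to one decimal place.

35.9

Free-air correction = 0.3086 × 1694.6 = 522.95 mGal
Free-air anomaly = 981618.13 − 982105.18 + (522.95) = 35.90 mGal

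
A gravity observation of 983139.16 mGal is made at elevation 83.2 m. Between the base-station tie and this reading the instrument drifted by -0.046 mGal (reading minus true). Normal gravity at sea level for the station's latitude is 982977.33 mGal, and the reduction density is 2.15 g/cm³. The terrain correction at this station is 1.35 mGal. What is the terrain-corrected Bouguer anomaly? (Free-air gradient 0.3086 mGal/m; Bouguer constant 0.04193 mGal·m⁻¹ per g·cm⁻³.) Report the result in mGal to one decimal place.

Drift-corrected reading = 983139.16 − (-0.046) = 983139.206 mGal
Free-air correction = 0.3086 × 83.2 = 25.68 mGal
Free-air anomaly = 983139.206 − 982977.33 + (25.68) = 187.556 mGal
Bouguer slab correction = 0.04193 × 2.15 × 83.2 = 7.50 mGal
Simple Bouguer anomaly = 187.556 − (7.50) = 180.056 mGal
Complete Bouguer anomaly = 180.056 + 1.35 = 181.406 mGal

181.4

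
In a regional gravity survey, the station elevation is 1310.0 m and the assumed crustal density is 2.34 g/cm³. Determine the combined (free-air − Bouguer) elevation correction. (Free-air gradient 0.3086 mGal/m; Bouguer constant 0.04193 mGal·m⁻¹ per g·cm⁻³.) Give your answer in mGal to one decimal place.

Combined gradient = 0.3086 − 0.04193 × 2.34 = 0.2104838 mGal/m
Combined elevation correction = 0.2104838 × 1310.0 = 275.7 mGal

275.7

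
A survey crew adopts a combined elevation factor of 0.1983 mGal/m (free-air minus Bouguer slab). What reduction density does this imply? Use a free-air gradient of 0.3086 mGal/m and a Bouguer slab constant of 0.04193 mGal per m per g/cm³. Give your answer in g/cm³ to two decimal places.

0.1983 = 0.3086 − 0.04193 × ρ
ρ = (0.3086 − 0.1983) / 0.04193 = 2.63 g/cm³

2.63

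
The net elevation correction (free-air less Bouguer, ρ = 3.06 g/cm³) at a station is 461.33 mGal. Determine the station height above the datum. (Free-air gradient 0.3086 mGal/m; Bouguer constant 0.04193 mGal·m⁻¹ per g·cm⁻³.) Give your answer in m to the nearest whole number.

Combined gradient = 0.3086 − 0.04193 × 3.06 = 0.1802942 mGal/m
h = 461.33 / 0.1802942 = 2558.76 m

2559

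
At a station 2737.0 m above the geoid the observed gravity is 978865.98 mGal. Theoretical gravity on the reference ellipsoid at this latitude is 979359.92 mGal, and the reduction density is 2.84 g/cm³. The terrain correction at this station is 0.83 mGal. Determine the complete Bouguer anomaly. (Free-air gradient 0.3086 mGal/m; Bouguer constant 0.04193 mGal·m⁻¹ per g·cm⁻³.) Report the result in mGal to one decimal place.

Free-air correction = 0.3086 × 2737.0 = 844.64 mGal
Free-air anomaly = 978865.98 − 979359.92 + (844.64) = 350.70 mGal
Bouguer slab correction = 0.04193 × 2.84 × 2737.0 = 325.93 mGal
Simple Bouguer anomaly = 350.70 − (325.93) = 24.77 mGal
Complete Bouguer anomaly = 24.77 + 0.83 = 25.60 mGal

25.6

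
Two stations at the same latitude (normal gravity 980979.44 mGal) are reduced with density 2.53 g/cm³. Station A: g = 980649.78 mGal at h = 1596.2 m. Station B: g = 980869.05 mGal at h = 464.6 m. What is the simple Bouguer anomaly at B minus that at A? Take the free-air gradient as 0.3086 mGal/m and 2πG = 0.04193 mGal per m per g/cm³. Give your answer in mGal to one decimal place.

Δg_SB(A) = 980649.78 − 980979.44 + 0.3086×1596.2 − 0.04193×2.53×1596.2 = -6.40 mGal
Δg_SB(B) = 980869.05 − 980979.44 + 0.3086×464.6 − 0.04193×2.53×464.6 = -16.30 mGal
Difference = -16.30 − (-6.40) = -9.90 mGal

-9.9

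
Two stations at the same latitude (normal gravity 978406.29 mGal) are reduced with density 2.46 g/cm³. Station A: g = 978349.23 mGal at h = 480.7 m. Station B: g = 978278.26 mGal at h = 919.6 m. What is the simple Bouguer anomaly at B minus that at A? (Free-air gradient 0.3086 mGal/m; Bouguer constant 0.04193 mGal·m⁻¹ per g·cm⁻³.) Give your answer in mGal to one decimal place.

19.2

Δg_SB(A) = 978349.23 − 978406.29 + 0.3086×480.7 − 0.04193×2.46×480.7 = 41.70 mGal
Δg_SB(B) = 978278.26 − 978406.29 + 0.3086×919.6 − 0.04193×2.46×919.6 = 60.90 mGal
Difference = 60.90 − (41.70) = 19.20 mGal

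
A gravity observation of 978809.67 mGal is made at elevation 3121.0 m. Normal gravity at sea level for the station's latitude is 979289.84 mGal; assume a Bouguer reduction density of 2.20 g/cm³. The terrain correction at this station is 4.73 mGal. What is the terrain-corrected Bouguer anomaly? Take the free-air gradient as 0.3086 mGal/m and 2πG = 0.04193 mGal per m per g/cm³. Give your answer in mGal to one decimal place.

Free-air correction = 0.3086 × 3121.0 = 963.14 mGal
Free-air anomaly = 978809.67 − 979289.84 + (963.14) = 482.97 mGal
Bouguer slab correction = 0.04193 × 2.20 × 3121.0 = 287.90 mGal
Simple Bouguer anomaly = 482.97 − (287.90) = 195.07 mGal
Complete Bouguer anomaly = 195.07 + 4.73 = 199.80 mGal

199.8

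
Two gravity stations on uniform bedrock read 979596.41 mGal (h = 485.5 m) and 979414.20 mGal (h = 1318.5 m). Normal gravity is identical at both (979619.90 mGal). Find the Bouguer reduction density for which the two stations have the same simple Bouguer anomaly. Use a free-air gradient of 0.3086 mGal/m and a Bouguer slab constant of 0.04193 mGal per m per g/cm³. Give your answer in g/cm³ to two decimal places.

Δg_obs = 979414.20 − 979596.41 = -182.21 mGal over Δh = 1318.5 − 485.5 = 833.0 m
Equal Bouguer anomalies ⇒ Δg_obs + (0.3086 − 0.04193ρ)·Δh = 0
0.3086 − 0.04193ρ = −Δg_obs/Δh = 0.21874
ρ = (0.3086 − 0.21874) / 0.04193 = 2.14 g/cm³

2.14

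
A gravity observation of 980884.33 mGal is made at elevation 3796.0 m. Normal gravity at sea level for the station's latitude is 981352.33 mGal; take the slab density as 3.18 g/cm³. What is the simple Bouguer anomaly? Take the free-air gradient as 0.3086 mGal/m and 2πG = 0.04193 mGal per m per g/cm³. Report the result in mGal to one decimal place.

197.3

Free-air correction = 0.3086 × 3796.0 = 1171.45 mGal
Free-air anomaly = 980884.33 − 981352.33 + (1171.45) = 703.45 mGal
Bouguer slab correction = 0.04193 × 3.18 × 3796.0 = 506.15 mGal
Simple Bouguer anomaly = 703.45 − (506.15) = 197.30 mGal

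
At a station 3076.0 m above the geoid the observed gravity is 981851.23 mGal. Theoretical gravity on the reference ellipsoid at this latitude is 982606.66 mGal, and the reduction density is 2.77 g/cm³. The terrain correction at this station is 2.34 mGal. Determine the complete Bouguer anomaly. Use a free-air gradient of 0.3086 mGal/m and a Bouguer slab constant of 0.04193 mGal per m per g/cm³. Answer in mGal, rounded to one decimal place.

Free-air correction = 0.3086 × 3076.0 = 949.25 mGal
Free-air anomaly = 981851.23 − 982606.66 + (949.25) = 193.82 mGal
Bouguer slab correction = 0.04193 × 2.77 × 3076.0 = 357.27 mGal
Simple Bouguer anomaly = 193.82 − (357.27) = -163.45 mGal
Complete Bouguer anomaly = -163.45 + 2.34 = -161.11 mGal

-161.1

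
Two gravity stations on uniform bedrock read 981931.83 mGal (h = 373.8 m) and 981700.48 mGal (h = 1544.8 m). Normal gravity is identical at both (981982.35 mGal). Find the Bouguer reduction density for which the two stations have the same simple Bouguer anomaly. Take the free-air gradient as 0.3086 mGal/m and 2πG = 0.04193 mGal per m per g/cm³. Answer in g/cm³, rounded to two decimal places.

Δg_obs = 981700.48 − 981931.83 = -231.35 mGal over Δh = 1544.8 − 373.8 = 1171.0 m
Equal Bouguer anomalies ⇒ Δg_obs + (0.3086 − 0.04193ρ)·Δh = 0
0.3086 − 0.04193ρ = −Δg_obs/Δh = 0.19757
ρ = (0.3086 − 0.19757) / 0.04193 = 2.65 g/cm³

2.65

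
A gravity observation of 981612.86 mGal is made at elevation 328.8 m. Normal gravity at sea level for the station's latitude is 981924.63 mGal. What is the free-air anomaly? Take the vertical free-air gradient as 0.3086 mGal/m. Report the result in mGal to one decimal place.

-210.3

Free-air correction = 0.3086 × 328.8 = 101.47 mGal
Free-air anomaly = 981612.86 − 981924.63 + (101.47) = -210.30 mGal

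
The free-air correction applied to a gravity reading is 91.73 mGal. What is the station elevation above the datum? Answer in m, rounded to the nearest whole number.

h = 91.73 / 0.3086 = 297.25 m

297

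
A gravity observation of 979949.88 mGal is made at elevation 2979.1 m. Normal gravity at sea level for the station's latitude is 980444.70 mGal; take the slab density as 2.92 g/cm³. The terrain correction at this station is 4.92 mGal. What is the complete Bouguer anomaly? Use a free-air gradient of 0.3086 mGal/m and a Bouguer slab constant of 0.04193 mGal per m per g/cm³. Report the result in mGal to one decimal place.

64.7

Free-air correction = 0.3086 × 2979.1 = 919.35 mGal
Free-air anomaly = 979949.88 − 980444.70 + (919.35) = 424.53 mGal
Bouguer slab correction = 0.04193 × 2.92 × 2979.1 = 364.75 mGal
Simple Bouguer anomaly = 424.53 − (364.75) = 59.78 mGal
Complete Bouguer anomaly = 59.78 + 4.92 = 64.70 mGal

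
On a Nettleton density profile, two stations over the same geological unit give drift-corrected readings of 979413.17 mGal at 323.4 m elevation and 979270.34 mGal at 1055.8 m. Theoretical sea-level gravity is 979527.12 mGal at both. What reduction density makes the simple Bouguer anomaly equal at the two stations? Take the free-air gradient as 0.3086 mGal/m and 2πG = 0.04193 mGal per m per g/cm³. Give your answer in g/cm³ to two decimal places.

Δg_obs = 979270.34 − 979413.17 = -142.83 mGal over Δh = 1055.8 − 323.4 = 732.4 m
Equal Bouguer anomalies ⇒ Δg_obs + (0.3086 − 0.04193ρ)·Δh = 0
0.3086 − 0.04193ρ = −Δg_obs/Δh = 0.19502
ρ = (0.3086 − 0.19502) / 0.04193 = 2.71 g/cm³

2.71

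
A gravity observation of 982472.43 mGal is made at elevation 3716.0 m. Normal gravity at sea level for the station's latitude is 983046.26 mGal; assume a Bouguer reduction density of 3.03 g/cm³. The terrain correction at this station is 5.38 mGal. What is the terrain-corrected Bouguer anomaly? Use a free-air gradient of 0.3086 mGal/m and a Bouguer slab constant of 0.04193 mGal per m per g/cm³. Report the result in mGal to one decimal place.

Free-air correction = 0.3086 × 3716.0 = 1146.76 mGal
Free-air anomaly = 982472.43 − 983046.26 + (1146.76) = 572.93 mGal
Bouguer slab correction = 0.04193 × 3.03 × 3716.0 = 472.11 mGal
Simple Bouguer anomaly = 572.93 − (472.11) = 100.82 mGal
Complete Bouguer anomaly = 100.82 + 5.38 = 106.20 mGal

106.2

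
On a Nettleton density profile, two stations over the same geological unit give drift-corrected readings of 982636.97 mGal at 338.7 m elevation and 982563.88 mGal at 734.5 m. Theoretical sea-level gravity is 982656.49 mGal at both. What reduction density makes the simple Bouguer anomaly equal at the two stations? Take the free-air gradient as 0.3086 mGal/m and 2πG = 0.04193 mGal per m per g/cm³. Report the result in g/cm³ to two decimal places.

Δg_obs = 982563.88 − 982636.97 = -73.09 mGal over Δh = 734.5 − 338.7 = 395.8 m
Equal Bouguer anomalies ⇒ Δg_obs + (0.3086 − 0.04193ρ)·Δh = 0
0.3086 − 0.04193ρ = −Δg_obs/Δh = 0.18466
ρ = (0.3086 − 0.18466) / 0.04193 = 2.96 g/cm³

2.96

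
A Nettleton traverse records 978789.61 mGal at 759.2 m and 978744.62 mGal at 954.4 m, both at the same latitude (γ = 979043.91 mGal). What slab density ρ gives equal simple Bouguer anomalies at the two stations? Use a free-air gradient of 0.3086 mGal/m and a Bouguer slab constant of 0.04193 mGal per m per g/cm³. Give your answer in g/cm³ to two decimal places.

1.86

Δg_obs = 978744.62 − 978789.61 = -44.99 mGal over Δh = 954.4 − 759.2 = 195.2 m
Equal Bouguer anomalies ⇒ Δg_obs + (0.3086 − 0.04193ρ)·Δh = 0
0.3086 − 0.04193ρ = −Δg_obs/Δh = 0.23048
ρ = (0.3086 − 0.23048) / 0.04193 = 1.86 g/cm³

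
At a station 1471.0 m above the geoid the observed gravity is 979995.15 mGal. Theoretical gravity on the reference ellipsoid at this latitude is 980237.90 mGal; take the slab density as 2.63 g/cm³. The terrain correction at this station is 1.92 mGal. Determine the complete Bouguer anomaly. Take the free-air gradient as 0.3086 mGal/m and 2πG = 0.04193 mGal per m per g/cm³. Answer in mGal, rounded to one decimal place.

50.9

Free-air correction = 0.3086 × 1471.0 = 453.95 mGal
Free-air anomaly = 979995.15 − 980237.90 + (453.95) = 211.20 mGal
Bouguer slab correction = 0.04193 × 2.63 × 1471.0 = 162.22 mGal
Simple Bouguer anomaly = 211.20 − (162.22) = 48.98 mGal
Complete Bouguer anomaly = 48.98 + 1.92 = 50.90 mGal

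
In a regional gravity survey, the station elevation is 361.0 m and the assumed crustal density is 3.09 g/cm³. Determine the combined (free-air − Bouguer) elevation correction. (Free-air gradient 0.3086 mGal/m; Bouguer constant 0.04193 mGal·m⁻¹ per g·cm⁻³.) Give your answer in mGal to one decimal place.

Combined gradient = 0.3086 − 0.04193 × 3.09 = 0.1790363 mGal/m
Combined elevation correction = 0.1790363 × 361.0 = 64.6 mGal

64.6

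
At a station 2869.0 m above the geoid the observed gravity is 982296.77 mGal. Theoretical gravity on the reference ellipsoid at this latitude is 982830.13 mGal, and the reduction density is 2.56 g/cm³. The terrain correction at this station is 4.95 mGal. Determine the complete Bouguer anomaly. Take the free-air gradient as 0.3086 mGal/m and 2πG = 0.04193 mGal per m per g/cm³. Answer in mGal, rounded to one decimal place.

49.0

Free-air correction = 0.3086 × 2869.0 = 885.37 mGal
Free-air anomaly = 982296.77 − 982830.13 + (885.37) = 352.01 mGal
Bouguer slab correction = 0.04193 × 2.56 × 2869.0 = 307.96 mGal
Simple Bouguer anomaly = 352.01 − (307.96) = 44.05 mGal
Complete Bouguer anomaly = 44.05 + 4.95 = 49.00 mGal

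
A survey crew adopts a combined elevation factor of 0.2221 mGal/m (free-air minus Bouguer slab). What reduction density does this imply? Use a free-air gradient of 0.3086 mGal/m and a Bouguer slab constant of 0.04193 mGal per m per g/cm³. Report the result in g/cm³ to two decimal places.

2.06

0.2221 = 0.3086 − 0.04193 × ρ
ρ = (0.3086 − 0.2221) / 0.04193 = 2.06 g/cm³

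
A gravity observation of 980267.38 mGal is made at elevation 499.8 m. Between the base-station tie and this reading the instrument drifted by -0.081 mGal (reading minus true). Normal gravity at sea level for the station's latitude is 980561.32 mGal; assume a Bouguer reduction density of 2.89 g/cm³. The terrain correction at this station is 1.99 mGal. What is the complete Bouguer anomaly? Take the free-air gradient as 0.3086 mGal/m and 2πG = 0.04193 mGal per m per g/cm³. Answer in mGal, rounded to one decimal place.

Drift-corrected reading = 980267.38 − (-0.081) = 980267.461 mGal
Free-air correction = 0.3086 × 499.8 = 154.24 mGal
Free-air anomaly = 980267.461 − 980561.32 + (154.24) = -139.619 mGal
Bouguer slab correction = 0.04193 × 2.89 × 499.8 = 60.56 mGal
Simple Bouguer anomaly = -139.619 − (60.56) = -200.179 mGal
Complete Bouguer anomaly = -200.179 + 1.99 = -198.189 mGal

-198.2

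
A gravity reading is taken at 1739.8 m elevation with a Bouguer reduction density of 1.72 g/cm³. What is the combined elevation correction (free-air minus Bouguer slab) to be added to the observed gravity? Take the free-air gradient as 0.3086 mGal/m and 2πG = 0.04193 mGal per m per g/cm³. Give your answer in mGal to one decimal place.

Combined gradient = 0.3086 − 0.04193 × 1.72 = 0.2364804 mGal/m
Combined elevation correction = 0.2364804 × 1739.8 = 411.4 mGal

411.4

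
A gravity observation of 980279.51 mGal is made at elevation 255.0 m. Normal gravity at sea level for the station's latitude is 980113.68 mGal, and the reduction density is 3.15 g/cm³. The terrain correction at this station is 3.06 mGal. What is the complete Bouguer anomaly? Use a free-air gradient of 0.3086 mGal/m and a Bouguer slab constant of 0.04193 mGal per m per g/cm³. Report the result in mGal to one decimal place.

Free-air correction = 0.3086 × 255.0 = 78.69 mGal
Free-air anomaly = 980279.51 − 980113.68 + (78.69) = 244.52 mGal
Bouguer slab correction = 0.04193 × 3.15 × 255.0 = 33.68 mGal
Simple Bouguer anomaly = 244.52 − (33.68) = 210.84 mGal
Complete Bouguer anomaly = 210.84 + 3.06 = 213.90 mGal

213.9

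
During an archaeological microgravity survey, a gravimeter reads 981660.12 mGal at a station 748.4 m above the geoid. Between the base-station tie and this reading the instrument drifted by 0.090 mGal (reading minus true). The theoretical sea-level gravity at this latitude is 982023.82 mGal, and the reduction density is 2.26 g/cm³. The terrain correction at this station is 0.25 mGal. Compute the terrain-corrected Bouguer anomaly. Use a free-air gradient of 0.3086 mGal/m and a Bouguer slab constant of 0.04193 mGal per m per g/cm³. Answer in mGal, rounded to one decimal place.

Drift-corrected reading = 981660.12 − (0.090) = 981660.030 mGal
Free-air correction = 0.3086 × 748.4 = 230.96 mGal
Free-air anomaly = 981660.030 − 982023.82 + (230.96) = -132.830 mGal
Bouguer slab correction = 0.04193 × 2.26 × 748.4 = 70.92 mGal
Simple Bouguer anomaly = -132.830 − (70.92) = -203.750 mGal
Complete Bouguer anomaly = -203.750 + 0.25 = -203.500 mGal

-203.5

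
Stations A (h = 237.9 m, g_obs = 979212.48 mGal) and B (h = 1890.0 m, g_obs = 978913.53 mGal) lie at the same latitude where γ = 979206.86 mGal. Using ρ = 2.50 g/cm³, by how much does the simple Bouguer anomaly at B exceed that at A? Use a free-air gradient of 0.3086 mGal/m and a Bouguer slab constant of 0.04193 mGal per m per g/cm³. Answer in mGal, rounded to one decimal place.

37.7

Δg_SB(A) = 979212.48 − 979206.86 + 0.3086×237.9 − 0.04193×2.50×237.9 = 54.10 mGal
Δg_SB(B) = 978913.53 − 979206.86 + 0.3086×1890.0 − 0.04193×2.50×1890.0 = 91.80 mGal
Difference = 91.80 − (54.10) = 37.70 mGal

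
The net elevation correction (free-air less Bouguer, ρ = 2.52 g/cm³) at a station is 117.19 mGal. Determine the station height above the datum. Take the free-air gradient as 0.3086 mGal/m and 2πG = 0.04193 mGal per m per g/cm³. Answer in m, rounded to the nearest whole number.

Combined gradient = 0.3086 − 0.04193 × 2.52 = 0.2029364 mGal/m
h = 117.19 / 0.2029364 = 577.47 m

577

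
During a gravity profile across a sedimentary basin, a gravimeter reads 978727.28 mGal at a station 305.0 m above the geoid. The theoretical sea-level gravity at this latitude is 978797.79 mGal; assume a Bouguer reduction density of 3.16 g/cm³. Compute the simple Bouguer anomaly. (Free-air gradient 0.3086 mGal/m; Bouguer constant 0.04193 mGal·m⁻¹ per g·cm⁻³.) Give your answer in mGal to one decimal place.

Free-air correction = 0.3086 × 305.0 = 94.12 mGal
Free-air anomaly = 978727.28 − 978797.79 + (94.12) = 23.61 mGal
Bouguer slab correction = 0.04193 × 3.16 × 305.0 = 40.41 mGal
Simple Bouguer anomaly = 23.61 − (40.41) = -16.80 mGal

-16.8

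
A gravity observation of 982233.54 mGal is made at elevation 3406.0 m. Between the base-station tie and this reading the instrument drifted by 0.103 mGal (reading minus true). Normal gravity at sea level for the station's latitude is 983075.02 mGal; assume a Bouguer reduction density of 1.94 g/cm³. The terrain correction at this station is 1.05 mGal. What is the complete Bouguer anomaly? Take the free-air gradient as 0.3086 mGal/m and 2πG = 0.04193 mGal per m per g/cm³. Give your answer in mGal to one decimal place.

-66.5

Drift-corrected reading = 982233.54 − (0.103) = 982233.437 mGal
Free-air correction = 0.3086 × 3406.0 = 1051.09 mGal
Free-air anomaly = 982233.437 − 983075.02 + (1051.09) = 209.507 mGal
Bouguer slab correction = 0.04193 × 1.94 × 3406.0 = 277.06 mGal
Simple Bouguer anomaly = 209.507 − (277.06) = -67.553 mGal
Complete Bouguer anomaly = -67.553 + 1.05 = -66.503 mGal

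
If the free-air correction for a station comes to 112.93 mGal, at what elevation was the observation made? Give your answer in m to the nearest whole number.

h = 112.93 / 0.3086 = 365.94 m

366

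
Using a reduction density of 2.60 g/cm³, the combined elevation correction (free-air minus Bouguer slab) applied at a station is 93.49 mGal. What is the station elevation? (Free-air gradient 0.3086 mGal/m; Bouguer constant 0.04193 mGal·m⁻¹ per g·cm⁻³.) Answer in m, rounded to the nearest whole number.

Combined gradient = 0.3086 − 0.04193 × 2.60 = 0.1995820 mGal/m
h = 93.49 / 0.1995820 = 468.43 m

468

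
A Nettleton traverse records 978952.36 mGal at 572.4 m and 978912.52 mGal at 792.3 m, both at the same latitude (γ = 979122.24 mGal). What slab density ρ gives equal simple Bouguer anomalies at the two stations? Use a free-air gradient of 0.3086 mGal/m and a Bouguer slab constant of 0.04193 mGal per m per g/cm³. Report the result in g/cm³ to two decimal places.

3.04

Δg_obs = 978912.52 − 978952.36 = -39.84 mGal over Δh = 792.3 − 572.4 = 219.9 m
Equal Bouguer anomalies ⇒ Δg_obs + (0.3086 − 0.04193ρ)·Δh = 0
0.3086 − 0.04193ρ = −Δg_obs/Δh = 0.18117
ρ = (0.3086 − 0.18117) / 0.04193 = 3.04 g/cm³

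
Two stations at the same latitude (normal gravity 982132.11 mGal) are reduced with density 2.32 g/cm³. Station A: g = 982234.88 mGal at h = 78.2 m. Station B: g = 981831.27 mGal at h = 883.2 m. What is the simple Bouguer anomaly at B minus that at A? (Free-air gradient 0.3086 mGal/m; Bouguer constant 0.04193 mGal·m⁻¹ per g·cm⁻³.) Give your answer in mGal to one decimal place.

-233.5

Δg_SB(A) = 982234.88 − 982132.11 + 0.3086×78.2 − 0.04193×2.32×78.2 = 119.30 mGal
Δg_SB(B) = 981831.27 − 982132.11 + 0.3086×883.2 − 0.04193×2.32×883.2 = -114.20 mGal
Difference = -114.20 − (119.30) = -233.50 mGal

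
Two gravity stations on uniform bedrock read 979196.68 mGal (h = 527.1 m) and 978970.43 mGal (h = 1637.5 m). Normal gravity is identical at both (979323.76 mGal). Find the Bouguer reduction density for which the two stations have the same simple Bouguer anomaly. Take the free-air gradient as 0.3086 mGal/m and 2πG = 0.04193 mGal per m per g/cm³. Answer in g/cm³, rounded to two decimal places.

Δg_obs = 978970.43 − 979196.68 = -226.25 mGal over Δh = 1637.5 − 527.1 = 1110.4 m
Equal Bouguer anomalies ⇒ Δg_obs + (0.3086 − 0.04193ρ)·Δh = 0
0.3086 − 0.04193ρ = −Δg_obs/Δh = 0.20376
ρ = (0.3086 − 0.20376) / 0.04193 = 2.50 g/cm³

2.50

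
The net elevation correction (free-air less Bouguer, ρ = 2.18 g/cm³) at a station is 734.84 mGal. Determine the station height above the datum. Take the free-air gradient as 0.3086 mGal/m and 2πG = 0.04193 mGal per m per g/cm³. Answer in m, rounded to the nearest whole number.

Combined gradient = 0.3086 − 0.04193 × 2.18 = 0.2171926 mGal/m
h = 734.84 / 0.2171926 = 3383.36 m

3383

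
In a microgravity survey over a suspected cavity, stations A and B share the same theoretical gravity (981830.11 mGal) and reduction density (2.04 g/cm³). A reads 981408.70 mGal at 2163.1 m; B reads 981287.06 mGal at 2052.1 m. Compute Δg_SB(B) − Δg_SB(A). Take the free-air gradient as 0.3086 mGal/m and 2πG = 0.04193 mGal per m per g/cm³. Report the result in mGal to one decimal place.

-146.4

Δg_SB(A) = 981408.70 − 981830.11 + 0.3086×2163.1 − 0.04193×2.04×2163.1 = 61.10 mGal
Δg_SB(B) = 981287.06 − 981830.11 + 0.3086×2052.1 − 0.04193×2.04×2052.1 = -85.30 mGal
Difference = -85.30 − (61.10) = -146.40 mGal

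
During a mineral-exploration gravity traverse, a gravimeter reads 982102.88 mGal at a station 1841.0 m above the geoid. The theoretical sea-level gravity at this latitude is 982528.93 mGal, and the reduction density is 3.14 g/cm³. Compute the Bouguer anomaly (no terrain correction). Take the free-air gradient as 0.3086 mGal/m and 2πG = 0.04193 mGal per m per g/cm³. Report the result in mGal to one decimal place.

-100.3

Free-air correction = 0.3086 × 1841.0 = 568.13 mGal
Free-air anomaly = 982102.88 − 982528.93 + (568.13) = 142.08 mGal
Bouguer slab correction = 0.04193 × 3.14 × 1841.0 = 242.39 mGal
Simple Bouguer anomaly = 142.08 − (242.39) = -100.31 mGal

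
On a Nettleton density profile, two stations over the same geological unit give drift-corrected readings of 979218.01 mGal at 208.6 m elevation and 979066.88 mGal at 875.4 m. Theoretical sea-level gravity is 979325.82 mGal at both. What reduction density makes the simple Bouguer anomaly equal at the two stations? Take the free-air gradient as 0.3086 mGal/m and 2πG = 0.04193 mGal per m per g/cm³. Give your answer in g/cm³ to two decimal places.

1.95

Δg_obs = 979066.88 − 979218.01 = -151.13 mGal over Δh = 875.4 − 208.6 = 666.8 m
Equal Bouguer anomalies ⇒ Δg_obs + (0.3086 − 0.04193ρ)·Δh = 0
0.3086 − 0.04193ρ = −Δg_obs/Δh = 0.22665
ρ = (0.3086 − 0.22665) / 0.04193 = 1.95 g/cm³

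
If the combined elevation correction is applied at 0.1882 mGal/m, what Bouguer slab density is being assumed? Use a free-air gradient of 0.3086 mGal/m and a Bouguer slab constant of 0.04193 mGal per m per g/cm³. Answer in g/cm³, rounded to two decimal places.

0.1882 = 0.3086 − 0.04193 × ρ
ρ = (0.3086 − 0.1882) / 0.04193 = 2.87 g/cm³

2.87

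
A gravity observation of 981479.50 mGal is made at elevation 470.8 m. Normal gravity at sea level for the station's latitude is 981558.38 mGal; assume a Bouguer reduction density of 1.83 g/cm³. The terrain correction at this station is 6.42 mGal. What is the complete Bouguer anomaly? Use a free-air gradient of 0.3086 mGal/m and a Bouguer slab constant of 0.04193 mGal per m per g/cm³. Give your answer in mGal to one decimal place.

36.7

Free-air correction = 0.3086 × 470.8 = 145.29 mGal
Free-air anomaly = 981479.50 − 981558.38 + (145.29) = 66.41 mGal
Bouguer slab correction = 0.04193 × 1.83 × 470.8 = 36.13 mGal
Simple Bouguer anomaly = 66.41 − (36.13) = 30.28 mGal
Complete Bouguer anomaly = 30.28 + 6.42 = 36.70 mGal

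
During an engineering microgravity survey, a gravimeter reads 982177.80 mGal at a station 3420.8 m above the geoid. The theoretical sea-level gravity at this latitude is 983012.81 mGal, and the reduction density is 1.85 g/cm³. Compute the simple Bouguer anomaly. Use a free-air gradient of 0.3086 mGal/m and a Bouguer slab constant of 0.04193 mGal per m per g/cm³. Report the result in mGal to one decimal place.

Free-air correction = 0.3086 × 3420.8 = 1055.66 mGal
Free-air anomaly = 982177.80 − 983012.81 + (1055.66) = 220.65 mGal
Bouguer slab correction = 0.04193 × 1.85 × 3420.8 = 265.35 mGal
Simple Bouguer anomaly = 220.65 − (265.35) = -44.70 mGal

-44.7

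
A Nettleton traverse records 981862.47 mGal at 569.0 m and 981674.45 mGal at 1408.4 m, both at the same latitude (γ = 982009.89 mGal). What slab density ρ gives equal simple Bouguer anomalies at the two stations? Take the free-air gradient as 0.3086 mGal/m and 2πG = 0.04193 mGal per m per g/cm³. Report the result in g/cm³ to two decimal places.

2.02

Δg_obs = 981674.45 − 981862.47 = -188.02 mGal over Δh = 1408.4 − 569.0 = 839.4 m
Equal Bouguer anomalies ⇒ Δg_obs + (0.3086 − 0.04193ρ)·Δh = 0
0.3086 − 0.04193ρ = −Δg_obs/Δh = 0.22399
ρ = (0.3086 − 0.22399) / 0.04193 = 2.02 g/cm³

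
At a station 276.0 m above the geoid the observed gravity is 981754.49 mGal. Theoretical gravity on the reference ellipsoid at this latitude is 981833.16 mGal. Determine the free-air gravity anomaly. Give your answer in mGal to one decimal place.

6.5

Free-air correction = 0.3086 × 276.0 = 85.17 mGal
Free-air anomaly = 981754.49 − 981833.16 + (85.17) = 6.50 mGal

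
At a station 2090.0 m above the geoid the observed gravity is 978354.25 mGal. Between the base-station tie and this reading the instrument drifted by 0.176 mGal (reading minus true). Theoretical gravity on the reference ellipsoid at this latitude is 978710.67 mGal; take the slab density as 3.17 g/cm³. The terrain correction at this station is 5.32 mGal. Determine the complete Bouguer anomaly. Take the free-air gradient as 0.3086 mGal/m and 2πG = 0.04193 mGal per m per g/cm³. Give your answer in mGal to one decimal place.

15.9

Drift-corrected reading = 978354.25 − (0.176) = 978354.074 mGal
Free-air correction = 0.3086 × 2090.0 = 644.97 mGal
Free-air anomaly = 978354.074 − 978710.67 + (644.97) = 288.374 mGal
Bouguer slab correction = 0.04193 × 3.17 × 2090.0 = 277.80 mGal
Simple Bouguer anomaly = 288.374 − (277.80) = 10.574 mGal
Complete Bouguer anomaly = 10.574 + 5.32 = 15.894 mGal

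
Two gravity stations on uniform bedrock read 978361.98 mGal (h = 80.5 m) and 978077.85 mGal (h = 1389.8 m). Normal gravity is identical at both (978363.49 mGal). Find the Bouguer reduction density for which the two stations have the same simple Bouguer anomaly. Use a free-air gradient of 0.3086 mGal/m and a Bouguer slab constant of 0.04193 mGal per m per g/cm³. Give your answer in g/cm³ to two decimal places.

Δg_obs = 978077.85 − 978361.98 = -284.13 mGal over Δh = 1389.8 − 80.5 = 1309.3 m
Equal Bouguer anomalies ⇒ Δg_obs + (0.3086 − 0.04193ρ)·Δh = 0
0.3086 − 0.04193ρ = −Δg_obs/Δh = 0.21701
ρ = (0.3086 − 0.21701) / 0.04193 = 2.18 g/cm³

2.18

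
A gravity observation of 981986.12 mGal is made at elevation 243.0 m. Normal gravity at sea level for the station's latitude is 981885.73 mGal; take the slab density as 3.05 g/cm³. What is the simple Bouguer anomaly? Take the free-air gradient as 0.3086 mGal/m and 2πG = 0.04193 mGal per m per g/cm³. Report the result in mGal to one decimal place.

Free-air correction = 0.3086 × 243.0 = 74.99 mGal
Free-air anomaly = 981986.12 − 981885.73 + (74.99) = 175.38 mGal
Bouguer slab correction = 0.04193 × 3.05 × 243.0 = 31.08 mGal
Simple Bouguer anomaly = 175.38 − (31.08) = 144.30 mGal

144.3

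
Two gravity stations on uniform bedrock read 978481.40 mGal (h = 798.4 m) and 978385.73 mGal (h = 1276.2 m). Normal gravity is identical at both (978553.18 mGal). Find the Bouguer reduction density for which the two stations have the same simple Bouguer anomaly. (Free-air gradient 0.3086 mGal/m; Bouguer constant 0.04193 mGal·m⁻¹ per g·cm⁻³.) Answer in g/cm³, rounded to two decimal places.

2.58

Δg_obs = 978385.73 − 978481.40 = -95.67 mGal over Δh = 1276.2 − 798.4 = 477.8 m
Equal Bouguer anomalies ⇒ Δg_obs + (0.3086 − 0.04193ρ)·Δh = 0
0.3086 − 0.04193ρ = −Δg_obs/Δh = 0.20023
ρ = (0.3086 − 0.20023) / 0.04193 = 2.58 g/cm³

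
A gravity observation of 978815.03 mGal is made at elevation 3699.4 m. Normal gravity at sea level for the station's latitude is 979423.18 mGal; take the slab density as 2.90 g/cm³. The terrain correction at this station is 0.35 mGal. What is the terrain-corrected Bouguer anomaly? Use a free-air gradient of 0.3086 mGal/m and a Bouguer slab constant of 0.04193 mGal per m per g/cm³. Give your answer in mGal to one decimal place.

84.0

Free-air correction = 0.3086 × 3699.4 = 1141.63 mGal
Free-air anomaly = 978815.03 − 979423.18 + (1141.63) = 533.48 mGal
Bouguer slab correction = 0.04193 × 2.90 × 3699.4 = 449.84 mGal
Simple Bouguer anomaly = 533.48 − (449.84) = 83.64 mGal
Complete Bouguer anomaly = 83.64 + 0.35 = 83.99 mGal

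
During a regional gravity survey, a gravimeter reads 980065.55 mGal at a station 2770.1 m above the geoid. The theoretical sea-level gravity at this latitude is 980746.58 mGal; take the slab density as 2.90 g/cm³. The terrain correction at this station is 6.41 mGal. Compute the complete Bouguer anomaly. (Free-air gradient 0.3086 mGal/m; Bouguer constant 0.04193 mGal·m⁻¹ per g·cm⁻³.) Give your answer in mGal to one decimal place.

-156.6

Free-air correction = 0.3086 × 2770.1 = 854.85 mGal
Free-air anomaly = 980065.55 − 980746.58 + (854.85) = 173.82 mGal
Bouguer slab correction = 0.04193 × 2.90 × 2770.1 = 336.84 mGal
Simple Bouguer anomaly = 173.82 − (336.84) = -163.02 mGal
Complete Bouguer anomaly = -163.02 + 6.41 = -156.61 mGal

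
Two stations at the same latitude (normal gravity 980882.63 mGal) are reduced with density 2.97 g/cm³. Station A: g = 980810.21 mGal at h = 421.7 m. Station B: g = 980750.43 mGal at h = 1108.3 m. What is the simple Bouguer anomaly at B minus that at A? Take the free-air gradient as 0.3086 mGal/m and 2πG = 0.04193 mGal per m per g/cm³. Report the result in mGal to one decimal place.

Δg_SB(A) = 980810.21 − 980882.63 + 0.3086×421.7 − 0.04193×2.97×421.7 = 5.20 mGal
Δg_SB(B) = 980750.43 − 980882.63 + 0.3086×1108.3 − 0.04193×2.97×1108.3 = 71.80 mGal
Difference = 71.80 − (5.20) = 66.60 mGal

66.6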